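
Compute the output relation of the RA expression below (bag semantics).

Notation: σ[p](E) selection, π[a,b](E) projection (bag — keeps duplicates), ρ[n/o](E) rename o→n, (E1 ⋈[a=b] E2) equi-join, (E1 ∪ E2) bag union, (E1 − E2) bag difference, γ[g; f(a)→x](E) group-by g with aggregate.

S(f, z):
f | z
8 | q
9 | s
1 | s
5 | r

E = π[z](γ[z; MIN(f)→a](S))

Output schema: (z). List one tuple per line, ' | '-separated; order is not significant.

Row counts bottom-up:
  S → 4
  γ[z; MIN(f)→a](S) → 3
  π[z](γ[z; MIN(f)→a](S)) → 3

== RESULT ==
z
q
r
s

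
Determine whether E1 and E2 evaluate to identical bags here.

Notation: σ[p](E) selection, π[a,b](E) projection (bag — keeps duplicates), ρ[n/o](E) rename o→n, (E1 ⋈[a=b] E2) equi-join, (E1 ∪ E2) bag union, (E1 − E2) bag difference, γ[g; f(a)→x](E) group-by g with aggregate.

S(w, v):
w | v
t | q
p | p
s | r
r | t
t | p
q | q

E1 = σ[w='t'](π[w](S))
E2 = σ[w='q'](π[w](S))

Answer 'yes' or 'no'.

E1 stepwise |·|:
  S → 6
  π[w](S) → 6
  σ[w='t'](π[w](S)) → 2
E2 stepwise |·|:
  S → 6
  π[w](S) → 6
  σ[w='q'](π[w](S)) → 1

E1 result:
w
t
t
E2 result:
w
q
Witness: ('t',) appears 2× in E1 but 0× in E2.

no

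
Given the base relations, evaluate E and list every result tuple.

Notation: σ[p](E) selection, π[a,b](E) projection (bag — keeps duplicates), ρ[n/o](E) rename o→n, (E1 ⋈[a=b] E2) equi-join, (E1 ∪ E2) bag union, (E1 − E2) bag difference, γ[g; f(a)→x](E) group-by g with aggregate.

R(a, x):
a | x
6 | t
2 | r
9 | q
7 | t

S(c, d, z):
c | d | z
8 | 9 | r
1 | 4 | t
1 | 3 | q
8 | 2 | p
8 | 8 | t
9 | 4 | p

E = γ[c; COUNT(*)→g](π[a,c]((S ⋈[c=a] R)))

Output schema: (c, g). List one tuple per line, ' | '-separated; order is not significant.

Subexpression sizes:
  S → 6
  R → 4
  (S ⋈[c=a] R) → 1
  π[a,c]((S ⋈[c=a] R)) → 1
  γ[c; COUNT(*)→g](π[a,c]((S ⋈[c=a] R))) → 1

== RESULT ==
c | g
9 | 1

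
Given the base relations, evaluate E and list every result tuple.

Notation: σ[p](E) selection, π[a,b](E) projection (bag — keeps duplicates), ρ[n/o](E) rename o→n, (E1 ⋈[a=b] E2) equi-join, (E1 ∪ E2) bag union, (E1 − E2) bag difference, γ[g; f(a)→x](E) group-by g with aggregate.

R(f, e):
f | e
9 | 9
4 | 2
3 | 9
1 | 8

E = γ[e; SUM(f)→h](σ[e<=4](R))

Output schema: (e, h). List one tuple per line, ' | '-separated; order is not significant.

Stepwise |·|:
  R → 4
  σ[e<=4](R) → 1
  γ[e; SUM(f)→h](σ[e<=4](R)) → 1

== RESULT ==
e | h
2 | 4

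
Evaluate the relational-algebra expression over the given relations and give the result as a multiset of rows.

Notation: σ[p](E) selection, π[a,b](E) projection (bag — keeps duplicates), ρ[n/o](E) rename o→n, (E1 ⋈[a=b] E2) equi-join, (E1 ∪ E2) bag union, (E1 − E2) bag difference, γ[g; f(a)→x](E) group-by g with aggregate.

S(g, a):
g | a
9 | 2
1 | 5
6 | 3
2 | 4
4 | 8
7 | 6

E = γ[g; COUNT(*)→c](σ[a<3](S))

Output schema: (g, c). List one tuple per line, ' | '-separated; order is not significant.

Per-node cardinality:
  S → 6
  σ[a<3](S) → 1
  γ[g; COUNT(*)→c](σ[a<3](S)) → 1

== RESULT ==
g | c
9 | 1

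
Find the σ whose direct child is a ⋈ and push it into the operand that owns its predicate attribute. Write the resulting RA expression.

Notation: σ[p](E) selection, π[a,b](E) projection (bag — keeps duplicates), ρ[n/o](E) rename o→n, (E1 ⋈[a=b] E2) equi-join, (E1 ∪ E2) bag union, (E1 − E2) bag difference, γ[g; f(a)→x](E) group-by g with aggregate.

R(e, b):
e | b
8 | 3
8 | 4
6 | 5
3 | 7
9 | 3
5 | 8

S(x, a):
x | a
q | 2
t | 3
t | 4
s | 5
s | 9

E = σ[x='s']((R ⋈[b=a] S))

σ filters on x, owned by the right side.
E' = (R ⋈[b=a] σ[x='s'](S))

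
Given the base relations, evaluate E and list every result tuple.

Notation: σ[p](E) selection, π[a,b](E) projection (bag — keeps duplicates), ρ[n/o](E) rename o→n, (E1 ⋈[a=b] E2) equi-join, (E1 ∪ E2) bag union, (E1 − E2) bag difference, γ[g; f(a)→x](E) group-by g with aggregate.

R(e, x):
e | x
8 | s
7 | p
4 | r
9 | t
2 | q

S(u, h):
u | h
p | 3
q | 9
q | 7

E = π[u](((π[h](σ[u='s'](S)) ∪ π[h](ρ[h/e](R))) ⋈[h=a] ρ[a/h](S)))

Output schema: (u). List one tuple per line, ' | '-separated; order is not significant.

Stepwise |·|:
  S → 3
  σ[u='s'](S) → 0
  π[h](σ[u='s'](S)) → 0
  R → 5
  ρ[h/e](R) → 5
  π[h](ρ[h/e](R)) → 5
  (π[h](σ[u='s'](S)) ∪ π[h](ρ[h/e](R))) → 5
  S → 3
  ρ[a/h](S) → 3
  ((π[h](σ[u='s'](S)) ∪ π[h](ρ[h/e](R))) ⋈[h=a] ρ[a/h](S)) → 2
  π[u](((π[h](σ[u='s'](S)) ∪ π[h](ρ[h/e](R))) ⋈[h=a] ρ[a/h](S))) → 2

== RESULT ==
u
q
q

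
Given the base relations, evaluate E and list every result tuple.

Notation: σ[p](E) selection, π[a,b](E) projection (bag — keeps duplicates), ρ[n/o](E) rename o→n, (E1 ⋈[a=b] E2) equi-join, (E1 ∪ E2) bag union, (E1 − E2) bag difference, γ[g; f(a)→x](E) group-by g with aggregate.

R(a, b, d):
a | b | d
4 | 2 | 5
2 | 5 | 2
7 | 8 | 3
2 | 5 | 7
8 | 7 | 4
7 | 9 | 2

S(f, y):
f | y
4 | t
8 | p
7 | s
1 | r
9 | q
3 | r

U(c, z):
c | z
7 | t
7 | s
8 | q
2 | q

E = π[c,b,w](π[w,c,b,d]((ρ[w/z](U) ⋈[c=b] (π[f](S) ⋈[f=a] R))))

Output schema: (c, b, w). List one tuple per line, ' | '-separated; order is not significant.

Row counts bottom-up:
  U → 4
  ρ[w/z](U) → 4
  S → 6
  π[f](S) → 6
  R → 6
  (π[f](S) ⋈[f=a] R) → 4
  (ρ[w/z](U) ⋈[c=b] (π[f](S) ⋈[f=a] R)) → 4
  π[w,c,b,d]((ρ[w/z](U) ⋈[c=b] (π[f](S) ⋈[f=a] R))) → 4
  π[c,b,w](π[w,c,b,d]((ρ[w/z](U) ⋈[c=b] (π[f](S) ⋈[f=a] R)))) → 4

== RESULT ==
c | b | w
2 | 2 | q
7 | 7 | s
7 | 7 | t
8 | 8 | q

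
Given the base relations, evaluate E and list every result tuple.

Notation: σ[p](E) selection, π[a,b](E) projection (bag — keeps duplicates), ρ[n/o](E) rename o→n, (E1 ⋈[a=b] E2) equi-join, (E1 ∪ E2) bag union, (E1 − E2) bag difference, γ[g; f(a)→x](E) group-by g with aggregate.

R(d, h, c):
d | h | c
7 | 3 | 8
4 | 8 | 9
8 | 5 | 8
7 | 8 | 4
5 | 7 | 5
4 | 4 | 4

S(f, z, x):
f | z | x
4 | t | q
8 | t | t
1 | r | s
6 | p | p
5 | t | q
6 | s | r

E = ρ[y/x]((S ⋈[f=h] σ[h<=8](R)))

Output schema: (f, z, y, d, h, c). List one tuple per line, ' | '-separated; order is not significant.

Row counts bottom-up:
  S → 6
  R → 6
  σ[h<=8](R) → 6
  (S ⋈[f=h] σ[h<=8](R)) → 4
  ρ[y/x]((S ⋈[f=h] σ[h<=8](R))) → 4

== RESULT ==
f | z | y | d | h | c
4 | t | q | 4 | 4 | 4
5 | t | q | 8 | 5 | 8
8 | t | t | 4 | 8 | 9
8 | t | t | 7 | 8 | 4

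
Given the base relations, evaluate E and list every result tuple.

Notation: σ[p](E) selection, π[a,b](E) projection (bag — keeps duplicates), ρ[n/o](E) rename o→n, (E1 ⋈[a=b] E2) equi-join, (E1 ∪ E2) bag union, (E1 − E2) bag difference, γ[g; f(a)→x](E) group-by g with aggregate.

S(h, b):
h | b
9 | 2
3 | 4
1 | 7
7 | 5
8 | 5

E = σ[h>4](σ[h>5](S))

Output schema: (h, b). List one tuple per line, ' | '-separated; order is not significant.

Per-node cardinality:
  S → 5
  σ[h>5](S) → 3
  σ[h>4](σ[h>5](S)) → 3

== RESULT ==
h | b
7 | 5
8 | 5
9 | 2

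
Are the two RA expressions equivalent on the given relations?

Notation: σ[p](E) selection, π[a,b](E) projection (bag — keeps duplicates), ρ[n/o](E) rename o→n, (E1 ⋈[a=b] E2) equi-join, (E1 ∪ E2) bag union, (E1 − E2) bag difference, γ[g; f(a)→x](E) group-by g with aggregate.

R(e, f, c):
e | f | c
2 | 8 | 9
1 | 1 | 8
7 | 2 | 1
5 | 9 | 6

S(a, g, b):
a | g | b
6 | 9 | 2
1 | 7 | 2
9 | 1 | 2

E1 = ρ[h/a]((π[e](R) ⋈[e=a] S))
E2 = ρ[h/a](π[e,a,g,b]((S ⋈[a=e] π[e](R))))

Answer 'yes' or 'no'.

E1 stepwise |·|:
  R → 4
  π[e](R) → 4
  S → 3
  (π[e](R) ⋈[e=a] S) → 1
  ρ[h/a]((π[e](R) ⋈[e=a] S)) → 1
E2 stepwise |·|:
  S → 3
  R → 4
  π[e](R) → 4
  (S ⋈[a=e] π[e](R)) → 1
  π[e,a,g,b]((S ⋈[a=e] π[e](R))) → 1
  ρ[h/a](π[e,a,g,b]((S ⋈[a=e] π[e](R)))) → 1

E1 and E2 produce the same multiset:
e | h | g | b
1 | 1 | 7 | 2

yes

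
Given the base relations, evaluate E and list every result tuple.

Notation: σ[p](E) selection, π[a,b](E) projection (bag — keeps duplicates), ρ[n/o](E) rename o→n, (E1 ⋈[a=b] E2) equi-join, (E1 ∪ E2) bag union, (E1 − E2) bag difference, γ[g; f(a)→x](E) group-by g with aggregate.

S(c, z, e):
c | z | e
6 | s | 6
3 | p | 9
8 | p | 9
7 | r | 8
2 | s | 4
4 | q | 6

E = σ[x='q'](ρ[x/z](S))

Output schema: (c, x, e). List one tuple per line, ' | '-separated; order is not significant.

Subexpression sizes:
  S → 6
  ρ[x/z](S) → 6
  σ[x='q'](ρ[x/z](S)) → 1

== RESULT ==
c | x | e
4 | q | 6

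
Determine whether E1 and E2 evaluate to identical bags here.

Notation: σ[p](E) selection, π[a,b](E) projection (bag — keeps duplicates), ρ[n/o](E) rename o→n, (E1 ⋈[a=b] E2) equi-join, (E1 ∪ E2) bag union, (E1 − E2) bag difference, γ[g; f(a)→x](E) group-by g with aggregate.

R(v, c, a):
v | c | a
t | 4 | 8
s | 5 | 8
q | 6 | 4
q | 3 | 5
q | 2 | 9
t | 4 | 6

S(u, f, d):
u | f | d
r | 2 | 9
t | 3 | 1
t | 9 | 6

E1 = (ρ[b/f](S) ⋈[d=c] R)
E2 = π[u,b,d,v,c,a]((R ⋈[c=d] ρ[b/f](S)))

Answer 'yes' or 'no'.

E1 stepwise |·|:
  S → 3
  ρ[b/f](S) → 3
  R → 6
  (ρ[b/f](S) ⋈[d=c] R) → 1
E2 stepwise |·|:
  R → 6
  S → 3
  ρ[b/f](S) → 3
  (R ⋈[c=d] ρ[b/f](S)) → 1
  π[u,b,d,v,c,a]((R ⋈[c=d] ρ[b/f](S))) → 1

E1 and E2 produce the same multiset:
u | b | d | v | c | a
t | 9 | 6 | q | 6 | 4

yes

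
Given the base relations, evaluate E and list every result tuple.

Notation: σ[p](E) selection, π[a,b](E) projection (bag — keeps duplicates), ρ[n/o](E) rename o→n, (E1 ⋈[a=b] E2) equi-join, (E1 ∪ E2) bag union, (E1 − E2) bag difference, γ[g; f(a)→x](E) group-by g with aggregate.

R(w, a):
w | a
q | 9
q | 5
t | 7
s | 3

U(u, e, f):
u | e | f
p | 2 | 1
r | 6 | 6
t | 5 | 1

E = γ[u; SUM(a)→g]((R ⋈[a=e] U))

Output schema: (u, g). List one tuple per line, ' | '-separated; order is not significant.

Subexpression sizes:
  R → 4
  U → 3
  (R ⋈[a=e] U) → 1
  γ[u; SUM(a)→g]((R ⋈[a=e] U)) → 1

== RESULT ==
u | g
t | 5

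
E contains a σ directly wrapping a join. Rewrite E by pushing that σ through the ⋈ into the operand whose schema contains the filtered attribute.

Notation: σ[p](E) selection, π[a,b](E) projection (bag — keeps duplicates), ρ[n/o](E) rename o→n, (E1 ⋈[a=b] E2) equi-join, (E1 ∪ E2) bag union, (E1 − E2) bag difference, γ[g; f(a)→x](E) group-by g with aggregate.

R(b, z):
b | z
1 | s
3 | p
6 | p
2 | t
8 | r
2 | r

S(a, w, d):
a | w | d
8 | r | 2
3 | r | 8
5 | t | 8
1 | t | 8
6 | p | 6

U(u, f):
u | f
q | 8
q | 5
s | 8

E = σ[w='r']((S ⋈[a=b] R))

σ filters on w, owned by the left side.
E' = (σ[w='r'](S) ⋈[a=b] R)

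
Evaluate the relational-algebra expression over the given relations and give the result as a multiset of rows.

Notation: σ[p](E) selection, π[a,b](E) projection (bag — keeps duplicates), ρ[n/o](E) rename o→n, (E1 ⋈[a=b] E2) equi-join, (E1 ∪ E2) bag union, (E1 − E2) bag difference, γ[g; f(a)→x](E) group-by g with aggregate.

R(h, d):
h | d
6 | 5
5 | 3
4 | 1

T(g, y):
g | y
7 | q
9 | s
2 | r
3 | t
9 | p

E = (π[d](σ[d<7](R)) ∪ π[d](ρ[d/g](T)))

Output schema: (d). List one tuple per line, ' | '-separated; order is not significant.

Per-node cardinality:
  R → 3
  σ[d<7](R) → 3
  π[d](σ[d<7](R)) → 3
  T → 5
  ρ[d/g](T) → 5
  π[d](ρ[d/g](T)) → 5
  (π[d](σ[d<7](R)) ∪ π[d](ρ[d/g](T))) → 8

== RESULT ==
d
1
2
3
3
5
7
9
9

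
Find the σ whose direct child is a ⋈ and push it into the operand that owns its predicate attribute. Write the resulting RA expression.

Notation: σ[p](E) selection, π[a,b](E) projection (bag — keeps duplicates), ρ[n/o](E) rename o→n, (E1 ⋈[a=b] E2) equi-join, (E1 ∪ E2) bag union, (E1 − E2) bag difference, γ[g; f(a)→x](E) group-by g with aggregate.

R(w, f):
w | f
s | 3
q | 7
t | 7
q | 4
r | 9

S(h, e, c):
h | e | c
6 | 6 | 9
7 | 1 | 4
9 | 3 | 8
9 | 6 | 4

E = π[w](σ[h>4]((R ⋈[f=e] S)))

σ filters on h, owned by the right side.
E' = π[w]((R ⋈[f=e] σ[h>4](S)))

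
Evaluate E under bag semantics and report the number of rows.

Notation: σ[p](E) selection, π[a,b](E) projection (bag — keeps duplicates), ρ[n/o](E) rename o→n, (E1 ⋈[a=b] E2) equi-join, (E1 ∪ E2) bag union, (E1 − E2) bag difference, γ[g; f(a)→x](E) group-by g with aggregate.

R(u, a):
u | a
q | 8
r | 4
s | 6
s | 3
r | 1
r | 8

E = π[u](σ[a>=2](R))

Subexpression sizes:
  R → 6
  σ[a>=2](R) → 5
  π[u](σ[a>=2](R)) → 5

|E| = 5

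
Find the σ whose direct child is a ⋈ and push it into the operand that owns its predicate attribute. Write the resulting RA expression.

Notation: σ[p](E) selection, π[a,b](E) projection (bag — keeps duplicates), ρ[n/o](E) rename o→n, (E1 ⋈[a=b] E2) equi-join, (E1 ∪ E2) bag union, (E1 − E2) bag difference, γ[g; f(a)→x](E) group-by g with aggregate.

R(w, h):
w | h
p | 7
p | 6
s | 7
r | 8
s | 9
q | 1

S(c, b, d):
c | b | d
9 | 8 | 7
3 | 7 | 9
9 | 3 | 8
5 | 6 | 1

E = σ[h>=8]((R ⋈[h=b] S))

σ filters on h, owned by the left side.
E' = (σ[h>=8](R) ⋈[h=b] S)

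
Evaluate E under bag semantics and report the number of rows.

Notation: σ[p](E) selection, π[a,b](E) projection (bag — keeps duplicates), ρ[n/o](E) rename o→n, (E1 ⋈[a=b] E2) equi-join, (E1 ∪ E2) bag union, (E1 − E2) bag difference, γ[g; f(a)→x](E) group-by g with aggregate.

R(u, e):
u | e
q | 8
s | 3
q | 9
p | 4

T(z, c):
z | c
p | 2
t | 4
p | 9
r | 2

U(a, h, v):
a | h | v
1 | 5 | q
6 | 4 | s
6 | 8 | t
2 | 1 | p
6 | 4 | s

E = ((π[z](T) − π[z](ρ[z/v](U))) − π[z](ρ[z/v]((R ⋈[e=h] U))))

Row counts bottom-up:
  T → 4
  π[z](T) → 4
  U → 5
  ρ[z/v](U) → 5
  π[z](ρ[z/v](U)) → 5
  (π[z](T) − π[z](ρ[z/v](U))) → 2
  R → 4
  U → 5
  (R ⋈[e=h] U) → 3
  ρ[z/v]((R ⋈[e=h] U)) → 3
  π[z](ρ[z/v]((R ⋈[e=h] U))) → 3
  ((π[z](T) − π[z](ρ[z/v](U))) − π[z](ρ[z/v]((R ⋈[e=h] U)))) → 2

|E| = 2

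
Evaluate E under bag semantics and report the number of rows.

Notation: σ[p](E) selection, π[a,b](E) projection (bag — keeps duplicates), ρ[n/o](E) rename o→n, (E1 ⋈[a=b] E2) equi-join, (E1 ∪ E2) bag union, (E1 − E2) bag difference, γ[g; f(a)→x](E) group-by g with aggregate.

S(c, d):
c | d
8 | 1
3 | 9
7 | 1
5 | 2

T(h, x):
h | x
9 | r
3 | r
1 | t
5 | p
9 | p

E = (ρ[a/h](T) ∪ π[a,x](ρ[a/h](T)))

Row counts bottom-up:
  T → 5
  ρ[a/h](T) → 5
  T → 5
  ρ[a/h](T) → 5
  π[a,x](ρ[a/h](T)) → 5
  (ρ[a/h](T) ∪ π[a,x](ρ[a/h](T))) → 10

|E| = 10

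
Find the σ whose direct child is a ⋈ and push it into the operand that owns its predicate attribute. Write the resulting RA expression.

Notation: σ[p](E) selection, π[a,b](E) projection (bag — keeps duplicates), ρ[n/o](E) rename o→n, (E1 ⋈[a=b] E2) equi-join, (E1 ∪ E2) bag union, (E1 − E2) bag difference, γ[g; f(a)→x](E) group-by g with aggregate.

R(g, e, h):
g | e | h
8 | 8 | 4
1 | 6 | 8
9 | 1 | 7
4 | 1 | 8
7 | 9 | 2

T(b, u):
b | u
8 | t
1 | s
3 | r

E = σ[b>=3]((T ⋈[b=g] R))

σ filters on b, owned by the left side.
E' = (σ[b>=3](T) ⋈[b=g] R)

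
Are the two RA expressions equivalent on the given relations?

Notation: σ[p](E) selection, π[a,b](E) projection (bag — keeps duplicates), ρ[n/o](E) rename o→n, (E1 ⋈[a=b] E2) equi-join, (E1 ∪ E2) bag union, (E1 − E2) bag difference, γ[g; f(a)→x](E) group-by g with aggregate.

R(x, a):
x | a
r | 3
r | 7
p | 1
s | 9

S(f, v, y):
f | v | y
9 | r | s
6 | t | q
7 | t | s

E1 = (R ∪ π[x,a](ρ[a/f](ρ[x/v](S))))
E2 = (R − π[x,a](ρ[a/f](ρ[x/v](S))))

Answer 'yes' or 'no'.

E1 stepwise |·|:
  R → 4
  S → 3
  ρ[x/v](S) → 3
  ρ[a/f](ρ[x/v](S)) → 3
  π[x,a](ρ[a/f](ρ[x/v](S))) → 3
  (R ∪ π[x,a](ρ[a/f](ρ[x/v](S)))) → 7
E2 stepwise |·|:
  R → 4
  S → 3
  ρ[x/v](S) → 3
  ρ[a/f](ρ[x/v](S)) → 3
  π[x,a](ρ[a/f](ρ[x/v](S))) → 3
  (R − π[x,a](ρ[a/f](ρ[x/v](S)))) → 4

E1 result:
x | a
p | 1
r | 3
r | 7
r | 9
s | 9
t | 6
t | 7
E2 result:
x | a
p | 1
r | 3
r | 7
s | 9
Witness: ('r', 9) appears 1× in E1 but 0× in E2.

no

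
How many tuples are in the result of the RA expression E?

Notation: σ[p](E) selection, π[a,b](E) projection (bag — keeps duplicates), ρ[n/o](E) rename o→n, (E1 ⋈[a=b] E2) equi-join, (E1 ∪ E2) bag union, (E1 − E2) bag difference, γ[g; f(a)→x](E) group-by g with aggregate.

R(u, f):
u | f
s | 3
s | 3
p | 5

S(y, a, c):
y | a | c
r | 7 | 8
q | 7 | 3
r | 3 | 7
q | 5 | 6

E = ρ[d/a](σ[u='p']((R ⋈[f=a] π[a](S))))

Per-node cardinality:
  R → 3
  S → 4
  π[a](S) → 4
  (R ⋈[f=a] π[a](S)) → 3
  σ[u='p']((R ⋈[f=a] π[a](S))) → 1
  ρ[d/a](σ[u='p']((R ⋈[f=a] π[a](S)))) → 1

|E| = 1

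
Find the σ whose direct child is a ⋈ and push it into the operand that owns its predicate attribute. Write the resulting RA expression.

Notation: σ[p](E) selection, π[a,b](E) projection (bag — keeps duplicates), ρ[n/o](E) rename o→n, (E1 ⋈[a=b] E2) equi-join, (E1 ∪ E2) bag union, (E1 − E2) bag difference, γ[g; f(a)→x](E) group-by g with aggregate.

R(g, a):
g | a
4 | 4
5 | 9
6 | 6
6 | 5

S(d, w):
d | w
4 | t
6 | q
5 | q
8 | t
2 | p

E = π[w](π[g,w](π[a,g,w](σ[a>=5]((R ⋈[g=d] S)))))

σ filters on a, owned by the left side.
E' = π[w](π[g,w](π[a,g,w]((σ[a>=5](R) ⋈[g=d] S))))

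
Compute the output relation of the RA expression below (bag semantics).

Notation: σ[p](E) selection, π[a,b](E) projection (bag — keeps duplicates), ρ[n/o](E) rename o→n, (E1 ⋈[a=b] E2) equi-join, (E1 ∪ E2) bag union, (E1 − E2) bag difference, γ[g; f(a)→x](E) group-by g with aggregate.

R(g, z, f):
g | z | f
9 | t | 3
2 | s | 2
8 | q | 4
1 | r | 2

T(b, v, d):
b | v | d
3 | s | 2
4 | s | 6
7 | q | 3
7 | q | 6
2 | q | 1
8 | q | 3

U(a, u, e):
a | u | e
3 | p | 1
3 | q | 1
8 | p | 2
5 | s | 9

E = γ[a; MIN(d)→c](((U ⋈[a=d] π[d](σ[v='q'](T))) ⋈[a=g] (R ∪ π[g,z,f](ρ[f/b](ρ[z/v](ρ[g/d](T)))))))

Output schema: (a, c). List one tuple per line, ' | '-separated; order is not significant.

Per-node cardinality:
  U → 4
  T → 6
  σ[v='q'](T) → 4
  π[d](σ[v='q'](T)) → 4
  (U ⋈[a=d] π[d](σ[v='q'](T))) → 4
  R → 4
  T → 6
  ρ[g/d](T) → 6
  ρ[z/v](ρ[g/d](T)) → 6
  ρ[f/b](ρ[z/v](ρ[g/d](T))) → 6
  π[g,z,f](ρ[f/b](ρ[z/v](ρ[g/d](T)))) → 6
  (R ∪ π[g,z,f](ρ[f/b](ρ[z/v](ρ[g/d](T))))) → 10
  ((U ⋈[a=d] π[d](σ[v='q'](T))) ⋈[a=g] (R ∪ π[g,z,f](ρ[f/b](ρ[z/v](ρ[g/d](T)))))) → 8
  γ[a; MIN(d)→c](((U ⋈[a=d] π[d](σ[v='q'](T))) ⋈[a=g] (R ∪ π[g,z,f](ρ[f/b](ρ[z/v](ρ[g/d](T))))))) → 1

== RESULT ==
a | c
3 | 3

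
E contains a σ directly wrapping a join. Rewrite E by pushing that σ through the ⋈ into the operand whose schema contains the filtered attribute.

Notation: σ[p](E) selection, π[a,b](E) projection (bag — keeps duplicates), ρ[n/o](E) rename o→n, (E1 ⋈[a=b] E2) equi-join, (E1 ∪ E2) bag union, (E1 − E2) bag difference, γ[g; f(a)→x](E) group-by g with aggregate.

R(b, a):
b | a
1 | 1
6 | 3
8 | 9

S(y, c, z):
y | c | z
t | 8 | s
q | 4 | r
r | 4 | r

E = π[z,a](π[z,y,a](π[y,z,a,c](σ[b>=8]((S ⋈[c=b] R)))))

σ filters on b, owned by the right side.
E' = π[z,a](π[z,y,a](π[y,z,a,c]((S ⋈[c=b] σ[b>=8](R)))))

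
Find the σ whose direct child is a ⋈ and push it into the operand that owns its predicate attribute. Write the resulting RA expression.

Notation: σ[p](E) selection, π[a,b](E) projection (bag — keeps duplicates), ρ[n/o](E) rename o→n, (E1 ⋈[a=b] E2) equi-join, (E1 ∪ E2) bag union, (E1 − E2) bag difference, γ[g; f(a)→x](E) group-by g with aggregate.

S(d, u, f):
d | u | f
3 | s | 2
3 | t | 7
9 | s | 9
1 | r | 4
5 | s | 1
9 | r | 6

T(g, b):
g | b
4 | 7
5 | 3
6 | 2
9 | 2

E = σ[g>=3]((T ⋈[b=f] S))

σ filters on g, owned by the left side.
E' = (σ[g>=3](T) ⋈[b=f] S)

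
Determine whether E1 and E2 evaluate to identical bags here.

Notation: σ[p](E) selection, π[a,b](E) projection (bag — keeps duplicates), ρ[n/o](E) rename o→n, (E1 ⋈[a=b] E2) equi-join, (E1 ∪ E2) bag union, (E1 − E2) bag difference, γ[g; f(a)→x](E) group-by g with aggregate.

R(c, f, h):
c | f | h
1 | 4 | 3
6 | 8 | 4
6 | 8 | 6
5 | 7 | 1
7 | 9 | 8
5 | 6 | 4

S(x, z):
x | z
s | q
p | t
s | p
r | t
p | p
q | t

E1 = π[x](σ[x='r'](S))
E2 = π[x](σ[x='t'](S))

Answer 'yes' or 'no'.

E1 stepwise |·|:
  S → 6
  σ[x='r'](S) → 1
  π[x](σ[x='r'](S)) → 1
E2 stepwise |·|:
  S → 6
  σ[x='t'](S) → 0
  π[x](σ[x='t'](S)) → 0

E1 result:
x
r
E2 result:
x
(0 rows)
Witness: ('r',) appears 1× in E1 but 0× in E2.

no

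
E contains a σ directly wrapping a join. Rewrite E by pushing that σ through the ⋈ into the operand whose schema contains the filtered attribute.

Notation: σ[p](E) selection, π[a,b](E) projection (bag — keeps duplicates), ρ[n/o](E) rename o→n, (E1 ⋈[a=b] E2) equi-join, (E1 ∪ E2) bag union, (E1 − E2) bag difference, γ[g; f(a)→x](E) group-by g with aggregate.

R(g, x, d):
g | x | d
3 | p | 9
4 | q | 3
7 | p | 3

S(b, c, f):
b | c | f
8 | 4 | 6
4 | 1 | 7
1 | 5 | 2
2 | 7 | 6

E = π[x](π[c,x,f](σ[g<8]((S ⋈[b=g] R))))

σ filters on g, owned by the right side.
E' = π[x](π[c,x,f]((S ⋈[b=g] σ[g<8](R))))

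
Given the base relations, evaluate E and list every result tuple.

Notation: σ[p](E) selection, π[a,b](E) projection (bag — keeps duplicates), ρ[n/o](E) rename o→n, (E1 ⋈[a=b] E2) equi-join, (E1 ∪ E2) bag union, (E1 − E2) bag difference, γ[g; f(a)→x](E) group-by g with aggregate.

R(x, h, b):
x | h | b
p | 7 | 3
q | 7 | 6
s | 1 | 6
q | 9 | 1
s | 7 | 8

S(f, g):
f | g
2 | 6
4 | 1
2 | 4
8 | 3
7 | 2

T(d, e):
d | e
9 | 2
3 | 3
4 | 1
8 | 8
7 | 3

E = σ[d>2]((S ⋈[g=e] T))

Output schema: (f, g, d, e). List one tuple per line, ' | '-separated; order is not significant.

Subexpression sizes:
  S → 5
  T → 5
  (S ⋈[g=e] T) → 4
  σ[d>2]((S ⋈[g=e] T)) → 4

== RESULT ==
f | g | d | e
4 | 1 | 4 | 1
7 | 2 | 9 | 2
8 | 3 | 3 | 3
8 | 3 | 7 | 3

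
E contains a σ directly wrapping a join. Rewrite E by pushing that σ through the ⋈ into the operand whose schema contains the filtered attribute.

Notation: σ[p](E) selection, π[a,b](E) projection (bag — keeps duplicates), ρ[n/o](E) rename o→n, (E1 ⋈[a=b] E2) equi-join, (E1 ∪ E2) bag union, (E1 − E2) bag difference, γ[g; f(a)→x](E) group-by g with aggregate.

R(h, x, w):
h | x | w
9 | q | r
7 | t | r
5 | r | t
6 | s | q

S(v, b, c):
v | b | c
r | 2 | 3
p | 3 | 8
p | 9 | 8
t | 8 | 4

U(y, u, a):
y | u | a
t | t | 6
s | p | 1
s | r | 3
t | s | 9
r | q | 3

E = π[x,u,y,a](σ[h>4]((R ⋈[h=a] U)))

σ filters on h, owned by the left side.
E' = π[x,u,y,a]((σ[h>4](R) ⋈[h=a] U))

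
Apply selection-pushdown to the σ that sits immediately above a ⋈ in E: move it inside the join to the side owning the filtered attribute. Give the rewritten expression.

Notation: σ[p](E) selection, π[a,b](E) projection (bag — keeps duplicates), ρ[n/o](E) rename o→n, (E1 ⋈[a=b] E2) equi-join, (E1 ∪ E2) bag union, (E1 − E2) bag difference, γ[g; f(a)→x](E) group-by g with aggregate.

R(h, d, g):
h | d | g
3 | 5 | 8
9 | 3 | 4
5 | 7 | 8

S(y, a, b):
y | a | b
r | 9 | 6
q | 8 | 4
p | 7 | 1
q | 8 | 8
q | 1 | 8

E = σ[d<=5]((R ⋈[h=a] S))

σ filters on d, owned by the left side.
E' = (σ[d<=5](R) ⋈[h=a] S)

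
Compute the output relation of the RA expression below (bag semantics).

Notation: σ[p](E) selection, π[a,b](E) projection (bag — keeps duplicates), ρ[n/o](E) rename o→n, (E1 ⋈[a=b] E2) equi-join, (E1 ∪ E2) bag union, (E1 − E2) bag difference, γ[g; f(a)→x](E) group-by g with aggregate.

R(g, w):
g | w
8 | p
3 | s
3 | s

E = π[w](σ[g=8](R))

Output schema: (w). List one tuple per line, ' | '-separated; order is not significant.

Per-node cardinality:
  R → 3
  σ[g=8](R) → 1
  π[w](σ[g=8](R)) → 1

== RESULT ==
w
p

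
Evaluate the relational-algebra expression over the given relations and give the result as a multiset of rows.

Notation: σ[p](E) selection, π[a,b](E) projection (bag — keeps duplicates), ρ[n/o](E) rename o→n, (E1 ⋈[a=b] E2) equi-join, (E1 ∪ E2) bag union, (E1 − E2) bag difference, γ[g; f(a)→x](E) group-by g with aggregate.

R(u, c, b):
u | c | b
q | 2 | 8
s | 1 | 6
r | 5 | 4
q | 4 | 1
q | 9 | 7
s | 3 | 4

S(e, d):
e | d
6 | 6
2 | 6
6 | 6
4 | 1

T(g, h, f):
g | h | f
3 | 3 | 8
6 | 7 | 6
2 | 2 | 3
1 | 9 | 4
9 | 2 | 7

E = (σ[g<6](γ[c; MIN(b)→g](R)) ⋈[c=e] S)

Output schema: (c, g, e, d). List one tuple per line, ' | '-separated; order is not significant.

Stepwise |·|:
  R → 6
  γ[c; MIN(b)→g](R) → 6
  σ[g<6](γ[c; MIN(b)→g](R)) → 3
  S → 4
  (σ[g<6](γ[c; MIN(b)→g](R)) ⋈[c=e] S) → 1

== RESULT ==
c | g | e | d
4 | 1 | 4 | 1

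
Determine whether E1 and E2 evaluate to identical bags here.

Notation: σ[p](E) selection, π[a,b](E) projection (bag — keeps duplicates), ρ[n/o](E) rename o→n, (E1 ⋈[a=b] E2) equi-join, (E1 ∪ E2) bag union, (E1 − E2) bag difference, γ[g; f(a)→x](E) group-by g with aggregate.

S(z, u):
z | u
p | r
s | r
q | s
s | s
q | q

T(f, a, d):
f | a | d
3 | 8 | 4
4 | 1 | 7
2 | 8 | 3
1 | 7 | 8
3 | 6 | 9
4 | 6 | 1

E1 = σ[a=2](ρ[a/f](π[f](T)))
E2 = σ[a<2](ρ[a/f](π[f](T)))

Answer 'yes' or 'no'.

E1 stepwise |·|:
  T → 6
  π[f](T) → 6
  ρ[a/f](π[f](T)) → 6
  σ[a=2](ρ[a/f](π[f](T))) → 1
E2 stepwise |·|:
  T → 6
  π[f](T) → 6
  ρ[a/f](π[f](T)) → 6
  σ[a<2](ρ[a/f](π[f](T))) → 1

E1 result:
a
2
E2 result:
a
1
Witness: (1,) appears 0× in E1 but 1× in E2.

no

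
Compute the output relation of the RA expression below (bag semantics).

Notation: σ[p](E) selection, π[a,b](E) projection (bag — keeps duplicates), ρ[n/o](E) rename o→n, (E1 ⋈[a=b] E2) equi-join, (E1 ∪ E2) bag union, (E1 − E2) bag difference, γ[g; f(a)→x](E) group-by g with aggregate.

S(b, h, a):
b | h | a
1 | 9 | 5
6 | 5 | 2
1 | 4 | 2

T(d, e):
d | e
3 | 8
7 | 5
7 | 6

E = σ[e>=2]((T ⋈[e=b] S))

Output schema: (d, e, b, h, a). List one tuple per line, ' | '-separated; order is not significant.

Per-node cardinality:
  T → 3
  S → 3
  (T ⋈[e=b] S) → 1
  σ[e>=2]((T ⋈[e=b] S)) → 1

== RESULT ==
d | e | b | h | a
7 | 6 | 6 | 5 | 2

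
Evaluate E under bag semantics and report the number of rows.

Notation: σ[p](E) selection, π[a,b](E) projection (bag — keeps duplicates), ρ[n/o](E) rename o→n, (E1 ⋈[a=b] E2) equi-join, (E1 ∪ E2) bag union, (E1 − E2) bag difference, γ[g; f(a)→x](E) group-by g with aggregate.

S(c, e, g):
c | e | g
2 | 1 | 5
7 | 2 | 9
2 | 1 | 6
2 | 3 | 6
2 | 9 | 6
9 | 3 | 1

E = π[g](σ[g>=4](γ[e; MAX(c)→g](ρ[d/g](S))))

Subexpression sizes:
  S → 6
  ρ[d/g](S) → 6
  γ[e; MAX(c)→g](ρ[d/g](S)) → 4
  σ[g>=4](γ[e; MAX(c)→g](ρ[d/g](S))) → 2
  π[g](σ[g>=4](γ[e; MAX(c)→g](ρ[d/g](S)))) → 2

|E| = 2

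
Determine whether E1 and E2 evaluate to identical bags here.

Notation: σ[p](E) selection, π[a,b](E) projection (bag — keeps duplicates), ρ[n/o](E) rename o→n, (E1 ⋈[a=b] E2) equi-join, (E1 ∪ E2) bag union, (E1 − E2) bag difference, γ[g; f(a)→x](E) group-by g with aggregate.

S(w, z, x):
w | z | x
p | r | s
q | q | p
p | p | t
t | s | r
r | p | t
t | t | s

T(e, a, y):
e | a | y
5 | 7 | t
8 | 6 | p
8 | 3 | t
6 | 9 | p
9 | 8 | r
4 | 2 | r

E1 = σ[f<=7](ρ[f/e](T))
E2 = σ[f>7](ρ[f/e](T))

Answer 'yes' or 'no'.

E1 subexpression sizes:
  T → 6
  ρ[f/e](T) → 6
  σ[f<=7](ρ[f/e](T)) → 3
E2 subexpression sizes:
  T → 6
  ρ[f/e](T) → 6
  σ[f>7](ρ[f/e](T)) → 3

E1 result:
f | a | y
4 | 2 | r
5 | 7 | t
6 | 9 | p
E2 result:
f | a | y
8 | 3 | t
8 | 6 | p
9 | 8 | r
Witness: (8, 3, 't') appears 0× in E1 but 1× in E2.

no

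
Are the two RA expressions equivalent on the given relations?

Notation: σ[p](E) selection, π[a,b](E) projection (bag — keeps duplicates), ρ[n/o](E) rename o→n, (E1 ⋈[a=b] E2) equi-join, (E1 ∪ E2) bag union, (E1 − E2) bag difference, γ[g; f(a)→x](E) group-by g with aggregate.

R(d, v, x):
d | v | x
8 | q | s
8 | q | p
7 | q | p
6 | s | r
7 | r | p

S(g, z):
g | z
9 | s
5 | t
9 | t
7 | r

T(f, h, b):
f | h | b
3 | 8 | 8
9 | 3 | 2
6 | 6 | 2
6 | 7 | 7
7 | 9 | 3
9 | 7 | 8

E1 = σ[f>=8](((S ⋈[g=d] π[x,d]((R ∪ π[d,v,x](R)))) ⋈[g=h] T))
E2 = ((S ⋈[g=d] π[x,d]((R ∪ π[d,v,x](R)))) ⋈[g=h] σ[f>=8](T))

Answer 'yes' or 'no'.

E1 per-node cardinality:
  S → 4
  R → 5
  R → 5
  π[d,v,x](R) → 5
  (R ∪ π[d,v,x](R)) → 10
  π[x,d]((R ∪ π[d,v,x](R))) → 10
  (S ⋈[g=d] π[x,d]((R ∪ π[d,v,x](R)))) → 4
  T → 6
  ((S ⋈[g=d] π[x,d]((R ∪ π[d,v,x](R)))) ⋈[g=h] T) → 8
  σ[f>=8](((S ⋈[g=d] π[x,d]((R ∪ π[d,v,x](R)))) ⋈[g=h] T)) → 4
E2 per-node cardinality:
  S → 4
  R → 5
  R → 5
  π[d,v,x](R) → 5
  (R ∪ π[d,v,x](R)) → 10
  π[x,d]((R ∪ π[d,v,x](R))) → 10
  (S ⋈[g=d] π[x,d]((R ∪ π[d,v,x](R)))) → 4
  T → 6
  σ[f>=8](T) → 2
  ((S ⋈[g=d] π[x,d]((R ∪ π[d,v,x](R)))) ⋈[g=h] σ[f>=8](T)) → 4

E1 and E2 produce the same multiset:
g | z | x | d | f | h | b
7 | r | p | 7 | 9 | 7 | 8
7 | r | p | 7 | 9 | 7 | 8
7 | r | p | 7 | 9 | 7 | 8
7 | r | p | 7 | 9 | 7 | 8

yes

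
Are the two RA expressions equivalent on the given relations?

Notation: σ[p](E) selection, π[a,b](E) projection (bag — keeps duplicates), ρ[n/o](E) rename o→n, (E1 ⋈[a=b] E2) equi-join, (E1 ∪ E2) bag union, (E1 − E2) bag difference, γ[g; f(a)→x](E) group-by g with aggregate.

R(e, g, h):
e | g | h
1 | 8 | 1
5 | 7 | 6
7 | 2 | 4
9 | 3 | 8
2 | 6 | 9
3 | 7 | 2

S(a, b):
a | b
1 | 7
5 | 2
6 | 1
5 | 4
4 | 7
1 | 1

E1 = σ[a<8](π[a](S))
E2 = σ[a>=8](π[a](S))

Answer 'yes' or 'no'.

E1 row counts bottom-up:
  S → 6
  π[a](S) → 6
  σ[a<8](π[a](S)) → 6
E2 row counts bottom-up:
  S → 6
  π[a](S) → 6
  σ[a>=8](π[a](S)) → 0

E1 result:
a
1
1
4
5
5
6
E2 result:
a
(0 rows)
Witness: (6,) appears 1× in E1 but 0× in E2.

no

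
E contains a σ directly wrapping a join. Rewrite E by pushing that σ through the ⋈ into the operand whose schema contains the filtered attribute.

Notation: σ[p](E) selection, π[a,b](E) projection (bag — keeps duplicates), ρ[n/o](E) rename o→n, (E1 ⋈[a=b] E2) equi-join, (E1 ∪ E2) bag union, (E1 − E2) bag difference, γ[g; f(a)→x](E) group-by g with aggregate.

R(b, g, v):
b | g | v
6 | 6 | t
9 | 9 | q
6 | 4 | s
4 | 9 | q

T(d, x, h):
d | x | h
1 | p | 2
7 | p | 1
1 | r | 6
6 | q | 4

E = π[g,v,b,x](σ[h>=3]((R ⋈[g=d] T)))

σ filters on h, owned by the right side.
E' = π[g,v,b,x]((R ⋈[g=d] σ[h>=3](T)))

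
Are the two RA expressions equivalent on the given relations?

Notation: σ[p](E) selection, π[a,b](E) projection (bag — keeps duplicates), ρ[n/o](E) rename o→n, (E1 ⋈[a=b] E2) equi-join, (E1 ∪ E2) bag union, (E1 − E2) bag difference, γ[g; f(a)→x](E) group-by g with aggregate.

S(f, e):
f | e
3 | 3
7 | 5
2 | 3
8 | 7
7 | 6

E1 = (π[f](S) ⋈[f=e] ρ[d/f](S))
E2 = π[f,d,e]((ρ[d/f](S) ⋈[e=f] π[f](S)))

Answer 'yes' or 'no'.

E1 row counts bottom-up:
  S → 5
  π[f](S) → 5
  S → 5
  ρ[d/f](S) → 5
  (π[f](S) ⋈[f=e] ρ[d/f](S)) → 4
E2 row counts bottom-up:
  S → 5
  ρ[d/f](S) → 5
  S → 5
  π[f](S) → 5
  (ρ[d/f](S) ⋈[e=f] π[f](S)) → 4
  π[f,d,e]((ρ[d/f](S) ⋈[e=f] π[f](S))) → 4

E1 and E2 produce the same multiset:
f | d | e
3 | 2 | 3
3 | 3 | 3
7 | 8 | 7
7 | 8 | 7

yes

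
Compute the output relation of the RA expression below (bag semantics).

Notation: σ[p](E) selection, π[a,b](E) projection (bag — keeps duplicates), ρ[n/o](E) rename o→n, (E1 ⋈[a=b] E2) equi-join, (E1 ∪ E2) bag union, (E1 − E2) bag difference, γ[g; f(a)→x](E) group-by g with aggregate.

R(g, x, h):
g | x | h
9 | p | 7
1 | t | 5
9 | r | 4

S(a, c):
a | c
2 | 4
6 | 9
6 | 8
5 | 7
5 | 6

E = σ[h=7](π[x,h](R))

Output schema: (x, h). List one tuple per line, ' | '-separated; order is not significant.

Row counts bottom-up:
  R → 3
  π[x,h](R) → 3
  σ[h=7](π[x,h](R)) → 1

== RESULT ==
x | h
p | 7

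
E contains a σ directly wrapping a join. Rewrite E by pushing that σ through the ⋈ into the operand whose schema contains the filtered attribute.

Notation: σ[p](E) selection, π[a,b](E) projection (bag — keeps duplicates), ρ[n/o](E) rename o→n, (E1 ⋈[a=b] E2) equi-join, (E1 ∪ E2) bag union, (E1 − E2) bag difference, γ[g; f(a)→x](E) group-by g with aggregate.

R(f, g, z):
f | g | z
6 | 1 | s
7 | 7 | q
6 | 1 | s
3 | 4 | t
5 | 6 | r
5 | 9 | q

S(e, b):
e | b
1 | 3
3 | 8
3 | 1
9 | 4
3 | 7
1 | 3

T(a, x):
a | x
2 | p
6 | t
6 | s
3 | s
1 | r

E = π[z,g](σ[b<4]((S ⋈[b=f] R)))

σ filters on b, owned by the left side.
E' = π[z,g]((σ[b<4](S) ⋈[b=f] R))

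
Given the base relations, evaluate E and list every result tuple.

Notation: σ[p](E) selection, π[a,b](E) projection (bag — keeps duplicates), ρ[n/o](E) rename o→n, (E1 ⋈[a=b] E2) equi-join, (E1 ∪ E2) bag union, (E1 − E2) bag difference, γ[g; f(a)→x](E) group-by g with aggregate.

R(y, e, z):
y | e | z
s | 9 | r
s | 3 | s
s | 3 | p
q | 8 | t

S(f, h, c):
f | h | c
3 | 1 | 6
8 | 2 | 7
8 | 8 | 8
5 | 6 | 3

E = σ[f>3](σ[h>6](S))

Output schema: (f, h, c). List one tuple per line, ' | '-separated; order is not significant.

Row counts bottom-up:
  S → 4
  σ[h>6](S) → 1
  σ[f>3](σ[h>6](S)) → 1

== RESULT ==
f | h | c
8 | 8 | 8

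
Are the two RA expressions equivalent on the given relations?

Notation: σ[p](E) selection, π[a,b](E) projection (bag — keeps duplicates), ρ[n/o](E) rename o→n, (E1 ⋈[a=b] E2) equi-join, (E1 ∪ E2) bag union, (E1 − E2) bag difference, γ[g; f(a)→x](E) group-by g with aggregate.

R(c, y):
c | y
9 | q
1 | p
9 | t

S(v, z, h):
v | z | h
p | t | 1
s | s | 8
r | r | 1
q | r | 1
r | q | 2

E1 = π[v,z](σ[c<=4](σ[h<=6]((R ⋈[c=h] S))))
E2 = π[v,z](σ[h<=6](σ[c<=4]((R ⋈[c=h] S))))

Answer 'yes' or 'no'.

E1 stepwise |·|:
  R → 3
  S → 5
  (R ⋈[c=h] S) → 3
  σ[h<=6]((R ⋈[c=h] S)) → 3
  σ[c<=4](σ[h<=6]((R ⋈[c=h] S))) → 3
  π[v,z](σ[c<=4](σ[h<=6]((R ⋈[c=h] S)))) → 3
E2 stepwise |·|:
  R → 3
  S → 5
  (R ⋈[c=h] S) → 3
  σ[c<=4]((R ⋈[c=h] S)) → 3
  σ[h<=6](σ[c<=4]((R ⋈[c=h] S))) → 3
  π[v,z](σ[h<=6](σ[c<=4]((R ⋈[c=h] S)))) → 3

E1 and E2 produce the same multiset:
v | z
p | t
q | r
r | r

yes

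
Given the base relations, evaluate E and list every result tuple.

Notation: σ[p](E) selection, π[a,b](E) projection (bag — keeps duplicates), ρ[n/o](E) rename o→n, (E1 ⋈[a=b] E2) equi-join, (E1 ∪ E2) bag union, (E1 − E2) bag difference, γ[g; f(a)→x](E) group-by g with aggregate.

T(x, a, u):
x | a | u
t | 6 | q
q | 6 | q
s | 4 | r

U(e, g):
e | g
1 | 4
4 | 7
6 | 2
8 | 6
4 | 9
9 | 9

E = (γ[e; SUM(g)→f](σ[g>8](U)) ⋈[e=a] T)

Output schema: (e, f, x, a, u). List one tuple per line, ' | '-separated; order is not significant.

Stepwise |·|:
  U → 6
  σ[g>8](U) → 2
  γ[e; SUM(g)→f](σ[g>8](U)) → 2
  T → 3
  (γ[e; SUM(g)→f](σ[g>8](U)) ⋈[e=a] T) → 1

== RESULT ==
e | f | x | a | u
4 | 9 | s | 4 | r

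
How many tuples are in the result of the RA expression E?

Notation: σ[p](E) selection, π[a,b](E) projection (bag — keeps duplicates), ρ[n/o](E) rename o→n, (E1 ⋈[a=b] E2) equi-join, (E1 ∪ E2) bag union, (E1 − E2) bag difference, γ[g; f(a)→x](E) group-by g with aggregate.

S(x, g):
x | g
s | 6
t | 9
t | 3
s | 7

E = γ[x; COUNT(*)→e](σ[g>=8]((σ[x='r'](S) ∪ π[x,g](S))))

Row counts bottom-up:
  S → 4
  σ[x='r'](S) → 0
  S → 4
  π[x,g](S) → 4
  (σ[x='r'](S) ∪ π[x,g](S)) → 4
  σ[g>=8]((σ[x='r'](S) ∪ π[x,g](S))) → 1
  γ[x; COUNT(*)→e](σ[g>=8]((σ[x='r'](S) ∪ π[x,g](S)))) → 1

|E| = 1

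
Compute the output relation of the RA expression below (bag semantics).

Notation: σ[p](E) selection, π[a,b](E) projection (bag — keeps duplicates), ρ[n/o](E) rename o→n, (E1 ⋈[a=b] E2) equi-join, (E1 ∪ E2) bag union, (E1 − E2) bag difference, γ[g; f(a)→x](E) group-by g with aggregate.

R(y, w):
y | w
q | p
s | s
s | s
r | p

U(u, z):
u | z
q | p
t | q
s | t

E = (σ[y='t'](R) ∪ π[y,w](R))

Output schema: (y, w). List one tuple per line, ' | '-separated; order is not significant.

Subexpression sizes:
  R → 4
  σ[y='t'](R) → 0
  R → 4
  π[y,w](R) → 4
  (σ[y='t'](R) ∪ π[y,w](R)) → 4

== RESULT ==
y | w
q | p
r | p
s | s
s | s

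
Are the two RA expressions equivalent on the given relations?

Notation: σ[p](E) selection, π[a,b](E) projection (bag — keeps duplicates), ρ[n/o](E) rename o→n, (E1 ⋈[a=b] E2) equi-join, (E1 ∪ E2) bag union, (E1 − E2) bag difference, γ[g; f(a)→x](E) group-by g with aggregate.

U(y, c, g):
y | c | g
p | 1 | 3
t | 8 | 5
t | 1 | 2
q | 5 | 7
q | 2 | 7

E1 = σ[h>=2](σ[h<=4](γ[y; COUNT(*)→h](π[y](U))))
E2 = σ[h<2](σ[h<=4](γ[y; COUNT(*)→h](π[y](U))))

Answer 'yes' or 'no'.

E1 row counts bottom-up:
  U → 5
  π[y](U) → 5
  γ[y; COUNT(*)→h](π[y](U)) → 3
  σ[h<=4](γ[y; COUNT(*)→h](π[y](U))) → 3
  σ[h>=2](σ[h<=4](γ[y; COUNT(*)→h](π[y](U)))) → 2
E2 row counts bottom-up:
  U → 5
  π[y](U) → 5
  γ[y; COUNT(*)→h](π[y](U)) → 3
  σ[h<=4](γ[y; COUNT(*)→h](π[y](U))) → 3
  σ[h<2](σ[h<=4](γ[y; COUNT(*)→h](π[y](U)))) → 1

E1 result:
y | h
q | 2
t | 2
E2 result:
y | h
p | 1
Witness: ('p', 1) appears 0× in E1 but 1× in E2.

no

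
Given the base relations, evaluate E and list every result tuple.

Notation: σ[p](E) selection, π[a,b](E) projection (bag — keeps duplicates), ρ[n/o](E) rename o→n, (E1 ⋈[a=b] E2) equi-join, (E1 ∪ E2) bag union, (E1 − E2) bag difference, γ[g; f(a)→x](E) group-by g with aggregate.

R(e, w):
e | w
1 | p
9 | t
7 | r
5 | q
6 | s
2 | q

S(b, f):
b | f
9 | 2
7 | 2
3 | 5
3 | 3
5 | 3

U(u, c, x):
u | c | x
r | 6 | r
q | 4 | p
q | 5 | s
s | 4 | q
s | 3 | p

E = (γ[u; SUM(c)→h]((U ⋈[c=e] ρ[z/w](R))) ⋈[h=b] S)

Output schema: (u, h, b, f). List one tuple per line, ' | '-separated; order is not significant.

Stepwise |·|:
  U → 5
  R → 6
  ρ[z/w](R) → 6
  (U ⋈[c=e] ρ[z/w](R)) → 2
  γ[u; SUM(c)→h]((U ⋈[c=e] ρ[z/w](R))) → 2
  S → 5
  (γ[u; SUM(c)→h]((U ⋈[c=e] ρ[z/w](R))) ⋈[h=b] S) → 1

== RESULT ==
u | h | b | f
q | 5 | 5 | 3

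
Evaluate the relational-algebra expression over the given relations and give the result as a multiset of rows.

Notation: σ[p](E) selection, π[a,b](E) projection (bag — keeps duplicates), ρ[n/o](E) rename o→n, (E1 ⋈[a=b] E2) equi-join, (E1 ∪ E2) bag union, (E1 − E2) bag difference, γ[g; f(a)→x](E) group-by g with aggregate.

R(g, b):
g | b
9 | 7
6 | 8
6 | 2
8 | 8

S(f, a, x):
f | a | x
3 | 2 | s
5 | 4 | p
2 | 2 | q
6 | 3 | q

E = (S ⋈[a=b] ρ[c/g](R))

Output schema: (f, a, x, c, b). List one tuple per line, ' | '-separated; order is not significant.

Row counts bottom-up:
  S → 4
  R → 4
  ρ[c/g](R) → 4
  (S ⋈[a=b] ρ[c/g](R)) → 2

== RESULT ==
f | a | x | c | b
2 | 2 | q | 6 | 2
3 | 2 | s | 6 | 2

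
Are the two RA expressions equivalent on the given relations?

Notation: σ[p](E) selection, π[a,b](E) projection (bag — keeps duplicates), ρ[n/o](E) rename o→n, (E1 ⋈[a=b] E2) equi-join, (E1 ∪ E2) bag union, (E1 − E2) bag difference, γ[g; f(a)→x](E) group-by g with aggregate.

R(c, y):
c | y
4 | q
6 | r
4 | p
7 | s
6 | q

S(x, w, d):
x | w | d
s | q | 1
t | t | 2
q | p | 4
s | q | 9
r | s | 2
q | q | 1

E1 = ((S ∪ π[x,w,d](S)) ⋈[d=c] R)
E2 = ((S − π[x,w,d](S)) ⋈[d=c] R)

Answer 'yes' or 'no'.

E1 row counts bottom-up:
  S → 6
  S → 6
  π[x,w,d](S) → 6
  (S ∪ π[x,w,d](S)) → 12
  R → 5
  ((S ∪ π[x,w,d](S)) ⋈[d=c] R) → 4
E2 row counts bottom-up:
  S → 6
  S → 6
  π[x,w,d](S) → 6
  (S − π[x,w,d](S)) → 0
  R → 5
  ((S − π[x,w,d](S)) ⋈[d=c] R) → 0

E1 result:
x | w | d | c | y
q | p | 4 | 4 | p
q | p | 4 | 4 | p
q | p | 4 | 4 | q
q | p | 4 | 4 | q
E2 result:
x | w | d | c | y
(0 rows)
Witness: ('q', 'p', 4, 4, 'p') appears 2× in E1 but 0× in E2.

no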